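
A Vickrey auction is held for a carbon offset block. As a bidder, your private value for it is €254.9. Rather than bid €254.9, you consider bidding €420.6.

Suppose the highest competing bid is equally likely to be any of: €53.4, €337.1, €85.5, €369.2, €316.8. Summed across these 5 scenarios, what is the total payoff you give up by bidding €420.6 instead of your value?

€258.4

The deviation costs you only when the competing bid falls strictly between €254.9 and €420.6; elsewhere both bids give the same outcome.
€53.4: outcomes coincide → loss €0.
€337.1: truthful payoff €0, deviation payoff −€82.2 → loss €82.2.
€85.5: outcomes coincide → loss €0.
€369.2: truthful payoff €0, deviation payoff −€114.3 → loss €114.3.
€316.8: truthful payoff €0, deviation payoff −€61.9 → loss €61.9.
Total loss = €82.2 + €114.3 + €61.9 = €258.4.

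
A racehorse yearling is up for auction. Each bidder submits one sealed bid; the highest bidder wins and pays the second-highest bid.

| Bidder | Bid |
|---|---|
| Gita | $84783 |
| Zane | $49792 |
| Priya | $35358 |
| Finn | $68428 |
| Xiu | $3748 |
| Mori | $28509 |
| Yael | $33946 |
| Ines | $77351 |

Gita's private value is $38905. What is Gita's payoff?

Highest bid: Gita at $84783, so Gita wins.
Second-highest bid: Ines at $77351 — that is the price the winner pays.
Gita's payoff = value − price = $38905 − $77351 = −$38446.

−$38446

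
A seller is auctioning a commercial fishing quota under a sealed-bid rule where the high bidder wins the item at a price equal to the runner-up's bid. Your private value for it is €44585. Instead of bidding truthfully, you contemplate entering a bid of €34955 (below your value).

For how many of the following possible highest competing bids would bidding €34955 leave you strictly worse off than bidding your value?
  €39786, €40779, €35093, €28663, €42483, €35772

The deviation hurts exactly when the highest competing bid lies strictly between €34955 and €44585 — underbidding then forfeits a profitable win.
€39786: inside the interval → strictly worse (loss €4799).
€40779: inside the interval → strictly worse (loss €3806).
€35093: inside the interval → strictly worse (loss €9492).
€28663: below both → same outcome either way.
€42483: inside the interval → strictly worse (loss €2102).
€35772: inside the interval → strictly worse (loss €8813).
Count: 5.

5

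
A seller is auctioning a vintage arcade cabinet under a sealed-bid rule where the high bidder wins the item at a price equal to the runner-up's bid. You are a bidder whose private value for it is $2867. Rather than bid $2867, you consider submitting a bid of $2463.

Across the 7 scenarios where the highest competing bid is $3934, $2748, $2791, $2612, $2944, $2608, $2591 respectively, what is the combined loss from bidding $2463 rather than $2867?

$985

The deviation costs you only when the competing bid falls strictly between $2463 and $2867; elsewhere both bids give the same outcome.
$3934: outcomes coincide → loss $0.
$2748: truthful payoff $119, deviation payoff $0 → loss $119.
$2791: truthful payoff $76, deviation payoff $0 → loss $76.
$2612: truthful payoff $255, deviation payoff $0 → loss $255.
$2944: outcomes coincide → loss $0.
$2608: truthful payoff $259, deviation payoff $0 → loss $259.
$2591: truthful payoff $276, deviation payoff $0 → loss $276.
Total loss = $119 + $76 + $255 + $259 + $276 = $985.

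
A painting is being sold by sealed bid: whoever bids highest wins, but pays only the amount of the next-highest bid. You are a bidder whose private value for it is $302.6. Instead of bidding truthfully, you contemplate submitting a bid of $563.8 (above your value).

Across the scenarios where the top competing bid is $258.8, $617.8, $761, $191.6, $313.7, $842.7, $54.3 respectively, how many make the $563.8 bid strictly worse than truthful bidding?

The deviation hurts exactly when the highest competing bid lies strictly between $302.6 and $563.8 — overbidding then wins at a price above your value.
$258.8: below both → same outcome either way.
$617.8: above both → same outcome either way.
$761: above both → same outcome either way.
$191.6: below both → same outcome either way.
$313.7: inside the interval → strictly worse (loss $11.1).
$842.7: above both → same outcome either way.
$54.3: below both → same outcome either way.
Count: 1.

1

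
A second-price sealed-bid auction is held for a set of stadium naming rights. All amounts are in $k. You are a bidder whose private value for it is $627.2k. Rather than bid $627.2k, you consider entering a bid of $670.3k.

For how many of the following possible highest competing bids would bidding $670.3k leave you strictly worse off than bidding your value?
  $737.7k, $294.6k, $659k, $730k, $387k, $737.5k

The deviation hurts exactly when the highest competing bid lies strictly between $627.2k and $670.3k — overbidding then wins at a price above your value.
$737.7k: above both → same outcome either way.
$294.6k: below both → same outcome either way.
$659k: inside the interval → strictly worse (loss $31.8k).
$730k: above both → same outcome either way.
$387k: below both → same outcome either way.
$737.5k: above both → same outcome either way.
Count: 1.

1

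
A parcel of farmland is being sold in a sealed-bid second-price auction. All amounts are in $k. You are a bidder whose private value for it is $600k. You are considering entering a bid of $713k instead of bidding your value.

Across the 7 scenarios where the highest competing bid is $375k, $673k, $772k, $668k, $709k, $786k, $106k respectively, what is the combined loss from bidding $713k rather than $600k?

$250k

The deviation costs you only when the competing bid falls strictly between $600k and $713k; elsewhere both bids give the same outcome.
$375k: outcomes coincide → loss $0k.
$673k: truthful payoff $0k, deviation payoff −$73k → loss $73k.
$772k: outcomes coincide → loss $0k.
$668k: truthful payoff $0k, deviation payoff −$68k → loss $68k.
$709k: truthful payoff $0k, deviation payoff −$109k → loss $109k.
$786k: outcomes coincide → loss $0k.
$106k: outcomes coincide → loss $0k.
Total loss = $73k + $68k + $109k = $250k.
Because the price is fixed by the runner-up's bid, deviating from your value can only change a good outcome into a bad one — never the reverse.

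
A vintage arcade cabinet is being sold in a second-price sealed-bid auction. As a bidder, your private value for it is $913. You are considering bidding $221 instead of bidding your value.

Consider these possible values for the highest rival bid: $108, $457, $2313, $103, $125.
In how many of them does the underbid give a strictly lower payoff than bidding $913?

The deviation hurts exactly when the highest competing bid lies strictly between $221 and $913 — underbidding then forfeits a profitable win.
$108: below both → same outcome either way.
$457: inside the interval → strictly worse (loss $456).
$2313: above both → same outcome either way.
$103: below both → same outcome either way.
$125: below both → same outcome either way.
Count: 1.

1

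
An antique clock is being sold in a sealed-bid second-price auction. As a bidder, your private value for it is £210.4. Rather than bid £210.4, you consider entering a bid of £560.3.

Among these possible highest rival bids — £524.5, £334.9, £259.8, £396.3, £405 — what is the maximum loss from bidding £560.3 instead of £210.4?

£524.5: truthful gives £0, deviation gives −£314.1 → loss £314.1.
£334.9: truthful gives £0, deviation gives −£124.5 → loss £124.5.
£259.8: truthful gives £0, deviation gives −£49.4 → loss £49.4.
£396.3: truthful gives £0, deviation gives −£185.9 → loss £185.9.
£405: truthful gives £0, deviation gives −£194.6 → loss £194.6.
Maximum loss: £314.1.

£314.1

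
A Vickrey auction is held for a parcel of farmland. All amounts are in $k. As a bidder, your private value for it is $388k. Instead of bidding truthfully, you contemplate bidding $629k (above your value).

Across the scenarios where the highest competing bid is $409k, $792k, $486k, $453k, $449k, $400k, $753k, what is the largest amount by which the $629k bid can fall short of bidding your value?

$409k: truthful gives $0k, deviation gives −$21k → loss $21k.
$792k: same outcome either way → loss $0k.
$486k: truthful gives $0k, deviation gives −$98k → loss $98k.
$453k: truthful gives $0k, deviation gives −$65k → loss $65k.
$449k: truthful gives $0k, deviation gives −$61k → loss $61k.
$400k: truthful gives $0k, deviation gives −$12k → loss $12k.
$753k: same outcome either way → loss $0k.
Maximum loss: $98k.

$98k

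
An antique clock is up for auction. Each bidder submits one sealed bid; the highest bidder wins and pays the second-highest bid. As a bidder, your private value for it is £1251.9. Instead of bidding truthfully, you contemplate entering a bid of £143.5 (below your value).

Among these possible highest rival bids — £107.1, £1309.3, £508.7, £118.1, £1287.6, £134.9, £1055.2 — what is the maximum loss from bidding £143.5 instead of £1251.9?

£107.1: same outcome either way → loss £0.
£1309.3: same outcome either way → loss £0.
£508.7: truthful gives £743.2, deviation gives £0 → loss £743.2.
£118.1: same outcome either way → loss £0.
£1287.6: same outcome either way → loss £0.
£134.9: same outcome either way → loss £0.
£1055.2: truthful gives £196.7, deviation gives £0 → loss £196.7.
Maximum loss: £743.2.

£743.2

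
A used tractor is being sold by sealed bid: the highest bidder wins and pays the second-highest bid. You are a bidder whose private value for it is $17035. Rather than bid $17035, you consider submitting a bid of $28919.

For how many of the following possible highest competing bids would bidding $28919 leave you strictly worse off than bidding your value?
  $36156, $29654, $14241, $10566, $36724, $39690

0

The deviation hurts exactly when the highest competing bid lies strictly between $17035 and $28919 — overbidding then wins at a price above your value.
$36156: above both → same outcome either way.
$29654: above both → same outcome either way.
$14241: below both → same outcome either way.
$10566: below both → same outcome either way.
$36724: above both → same outcome either way.
$39690: above both → same outcome either way.
Count: 0.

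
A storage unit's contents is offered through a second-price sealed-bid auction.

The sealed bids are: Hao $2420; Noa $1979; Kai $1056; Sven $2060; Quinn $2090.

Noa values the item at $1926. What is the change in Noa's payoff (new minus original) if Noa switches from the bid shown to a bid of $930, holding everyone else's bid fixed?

The highest bid among the other bidders is $2420; Noa's bid doesn't change that.
Original bid $1979: Noa is not highest (top rival bid is $2420); payoff $0.
Alternative bid $930: Noa is not highest (top rival bid is $2420); payoff $0.
Change in payoff = $0 − ($0) = $0.

$0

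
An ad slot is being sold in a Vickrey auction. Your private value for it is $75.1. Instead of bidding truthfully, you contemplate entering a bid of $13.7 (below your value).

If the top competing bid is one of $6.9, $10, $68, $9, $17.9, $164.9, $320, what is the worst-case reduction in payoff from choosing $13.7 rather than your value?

$57.2

$6.9: same outcome either way → loss $0.
$10: same outcome either way → loss $0.
$68: truthful gives $7.1, deviation gives $0 → loss $7.1.
$9: same outcome either way → loss $0.
$17.9: truthful gives $57.2, deviation gives $0 → loss $57.2.
$164.9: same outcome either way → loss $0.
$320: same outcome either way → loss $0.
Maximum loss: $57.2.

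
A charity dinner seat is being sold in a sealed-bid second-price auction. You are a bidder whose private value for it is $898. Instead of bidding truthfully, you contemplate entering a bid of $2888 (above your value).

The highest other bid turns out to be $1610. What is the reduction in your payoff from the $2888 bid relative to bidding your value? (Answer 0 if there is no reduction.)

Bidding your value $898: you lose (since $898 < $1610). Payoff $0.
Bidding $2888: you win and pay $1610. Payoff $898 − $1610 = −$712.
The competing bid $1610 lies between your value and your inflated bid, so overbidding wins an item priced above your value.
Loss from deviating = $0 − (−$712) = $712.

$712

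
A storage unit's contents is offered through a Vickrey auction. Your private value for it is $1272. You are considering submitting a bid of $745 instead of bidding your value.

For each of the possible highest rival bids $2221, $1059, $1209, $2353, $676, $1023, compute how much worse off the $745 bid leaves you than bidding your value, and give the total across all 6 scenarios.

$525

The deviation costs you only when the competing bid falls strictly between $745 and $1272; elsewhere both bids give the same outcome.
$2221: outcomes coincide → loss $0.
$1059: truthful payoff $213, deviation payoff $0 → loss $213.
$1209: truthful payoff $63, deviation payoff $0 → loss $63.
$2353: outcomes coincide → loss $0.
$676: outcomes coincide → loss $0.
$1023: truthful payoff $249, deviation payoff $0 → loss $249.
Total loss = $213 + $63 + $249 = $525.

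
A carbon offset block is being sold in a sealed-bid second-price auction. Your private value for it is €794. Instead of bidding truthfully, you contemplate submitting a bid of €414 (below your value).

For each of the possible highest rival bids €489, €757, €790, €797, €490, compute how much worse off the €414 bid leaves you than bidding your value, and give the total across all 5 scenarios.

The deviation costs you only when the competing bid falls strictly between €414 and €794; elsewhere both bids give the same outcome.
€489: truthful payoff €305, deviation payoff €0 → loss €305.
€757: truthful payoff €37, deviation payoff €0 → loss €37.
€790: truthful payoff €4, deviation payoff €0 → loss €4.
€797: outcomes coincide → loss €0.
€490: truthful payoff €304, deviation payoff €0 → loss €304.
Total loss = €305 + €37 + €4 + €304 = €650.

€650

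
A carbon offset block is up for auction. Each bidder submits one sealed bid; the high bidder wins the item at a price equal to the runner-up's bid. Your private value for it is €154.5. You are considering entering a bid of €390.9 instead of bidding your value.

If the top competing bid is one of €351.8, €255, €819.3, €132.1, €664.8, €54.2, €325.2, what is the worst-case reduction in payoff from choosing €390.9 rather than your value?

€197.3

€351.8: truthful gives €0, deviation gives −€197.3 → loss €197.3.
€255: truthful gives €0, deviation gives −€100.5 → loss €100.5.
€819.3: same outcome either way → loss €0.
€132.1: same outcome either way → loss €0.
€664.8: same outcome either way → loss €0.
€54.2: same outcome either way → loss €0.
€325.2: truthful gives €0, deviation gives −€170.7 → loss €170.7.
Maximum loss: €197.3.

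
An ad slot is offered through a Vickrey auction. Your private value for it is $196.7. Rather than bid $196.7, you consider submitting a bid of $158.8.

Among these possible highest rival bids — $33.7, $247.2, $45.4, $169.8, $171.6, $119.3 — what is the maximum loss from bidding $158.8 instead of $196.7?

$33.7: same outcome either way → loss $0.
$247.2: same outcome either way → loss $0.
$45.4: same outcome either way → loss $0.
$169.8: truthful gives $26.9, deviation gives $0 → loss $26.9.
$171.6: truthful gives $25.1, deviation gives $0 → loss $25.1.
$119.3: same outcome either way → loss $0.
Maximum loss: $26.9.

$26.9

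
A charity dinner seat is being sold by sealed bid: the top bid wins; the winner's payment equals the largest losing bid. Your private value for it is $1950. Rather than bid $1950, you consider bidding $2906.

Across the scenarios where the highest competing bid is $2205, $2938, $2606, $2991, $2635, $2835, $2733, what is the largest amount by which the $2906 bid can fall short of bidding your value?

$885

$2205: truthful gives $0, deviation gives −$255 → loss $255.
$2938: same outcome either way → loss $0.
$2606: truthful gives $0, deviation gives −$656 → loss $656.
$2991: same outcome either way → loss $0.
$2635: truthful gives $0, deviation gives −$685 → loss $685.
$2835: truthful gives $0, deviation gives −$885 → loss $885.
$2733: truthful gives $0, deviation gives −$783 → loss $783.
Maximum loss: $885.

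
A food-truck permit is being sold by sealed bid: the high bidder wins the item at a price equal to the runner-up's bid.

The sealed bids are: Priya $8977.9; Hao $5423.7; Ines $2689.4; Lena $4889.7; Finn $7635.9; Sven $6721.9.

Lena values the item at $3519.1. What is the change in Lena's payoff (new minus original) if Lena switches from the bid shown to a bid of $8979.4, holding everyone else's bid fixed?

−$5458.8

The highest bid among the other bidders is $8977.9; Lena's bid doesn't change that.
Original bid $4889.7: Lena is not highest (top rival bid is $8977.9); payoff $0.
Alternative bid $8979.4: Lena is highest, pays the top rival bid $8977.9; payoff $3519.1 − $8977.9 = −$5458.8.
Change in payoff = −$5458.8 − ($0) = −$5458.8.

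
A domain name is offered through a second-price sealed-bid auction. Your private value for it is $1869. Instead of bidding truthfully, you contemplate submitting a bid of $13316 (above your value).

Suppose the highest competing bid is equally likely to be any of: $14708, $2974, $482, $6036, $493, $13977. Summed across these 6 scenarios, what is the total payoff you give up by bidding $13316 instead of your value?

$5272

The deviation costs you only when the competing bid falls strictly between $1869 and $13316; elsewhere both bids give the same outcome.
$14708: outcomes coincide → loss $0.
$2974: truthful payoff $0, deviation payoff −$1105 → loss $1105.
$482: outcomes coincide → loss $0.
$6036: truthful payoff $0, deviation payoff −$4167 → loss $4167.
$493: outcomes coincide → loss $0.
$13977: outcomes coincide → loss $0.
Total loss = $1105 + $4167 = $5272.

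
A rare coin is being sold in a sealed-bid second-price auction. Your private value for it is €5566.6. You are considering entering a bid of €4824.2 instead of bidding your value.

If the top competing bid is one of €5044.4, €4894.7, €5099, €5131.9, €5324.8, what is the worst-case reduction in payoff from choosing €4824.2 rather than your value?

€5044.4: truthful gives €522.2, deviation gives €0 → loss €522.2.
€4894.7: truthful gives €671.9, deviation gives €0 → loss €671.9.
€5099: truthful gives €467.6, deviation gives €0 → loss €467.6.
€5131.9: truthful gives €434.7, deviation gives €0 → loss €434.7.
€5324.8: truthful gives €241.8, deviation gives €0 → loss €241.8.
Maximum loss: €671.9.

€671.9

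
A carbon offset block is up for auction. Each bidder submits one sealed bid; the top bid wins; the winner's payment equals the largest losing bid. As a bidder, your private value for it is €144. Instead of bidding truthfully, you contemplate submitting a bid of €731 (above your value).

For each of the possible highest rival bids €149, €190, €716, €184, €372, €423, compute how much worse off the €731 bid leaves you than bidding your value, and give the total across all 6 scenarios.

The deviation costs you only when the competing bid falls strictly between €144 and €731; elsewhere both bids give the same outcome.
€149: truthful payoff €0, deviation payoff −€5 → loss €5.
€190: truthful payoff €0, deviation payoff −€46 → loss €46.
€716: truthful payoff €0, deviation payoff −€572 → loss €572.
€184: truthful payoff €0, deviation payoff −€40 → loss €40.
€372: truthful payoff €0, deviation payoff −€228 → loss €228.
€423: truthful payoff €0, deviation payoff −€279 → loss €279.
Total loss = €5 + €46 + €572 + €40 + €228 + €279 = €1170.
Because the price is fixed by the runner-up's bid, deviating from your value can only change a good outcome into a bad one — never the reverse.

€1170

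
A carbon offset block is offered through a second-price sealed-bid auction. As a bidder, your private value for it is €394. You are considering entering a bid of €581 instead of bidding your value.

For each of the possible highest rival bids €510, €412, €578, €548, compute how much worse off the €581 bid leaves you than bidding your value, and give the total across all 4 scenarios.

€472

The deviation costs you only when the competing bid falls strictly between €394 and €581; elsewhere both bids give the same outcome.
€510: truthful payoff €0, deviation payoff −€116 → loss €116.
€412: truthful payoff €0, deviation payoff −€18 → loss €18.
€578: truthful payoff €0, deviation payoff −€184 → loss €184.
€548: truthful payoff €0, deviation payoff −€154 → loss €154.
Total loss = €116 + €18 + €184 + €154 = €472.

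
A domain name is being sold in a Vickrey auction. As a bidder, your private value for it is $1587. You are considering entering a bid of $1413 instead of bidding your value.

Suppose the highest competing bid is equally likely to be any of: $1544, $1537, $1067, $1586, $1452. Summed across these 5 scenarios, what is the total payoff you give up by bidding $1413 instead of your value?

$229

The deviation costs you only when the competing bid falls strictly between $1413 and $1587; elsewhere both bids give the same outcome.
$1544: truthful payoff $43, deviation payoff $0 → loss $43.
$1537: truthful payoff $50, deviation payoff $0 → loss $50.
$1067: outcomes coincide → loss $0.
$1586: truthful payoff $1, deviation payoff $0 → loss $1.
$1452: truthful payoff $135, deviation payoff $0 → loss $135.
Total loss = $43 + $50 + $1 + $135 = $229.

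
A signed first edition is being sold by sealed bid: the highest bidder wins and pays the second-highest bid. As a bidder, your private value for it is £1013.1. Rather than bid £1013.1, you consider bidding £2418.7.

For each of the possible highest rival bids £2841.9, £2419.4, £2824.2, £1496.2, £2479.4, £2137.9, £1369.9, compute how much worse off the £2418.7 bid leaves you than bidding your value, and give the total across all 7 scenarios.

£1964.7

The deviation costs you only when the competing bid falls strictly between £1013.1 and £2418.7; elsewhere both bids give the same outcome.
£2841.9: outcomes coincide → loss £0.
£2419.4: outcomes coincide → loss £0.
£2824.2: outcomes coincide → loss £0.
£1496.2: truthful payoff £0, deviation payoff −£483.1 → loss £483.1.
£2479.4: outcomes coincide → loss £0.
£2137.9: truthful payoff £0, deviation payoff −£1124.8 → loss £1124.8.
£1369.9: truthful payoff £0, deviation payoff −£356.8 → loss £356.8.
Total loss = £483.1 + £1124.8 + £356.8 = £1964.7.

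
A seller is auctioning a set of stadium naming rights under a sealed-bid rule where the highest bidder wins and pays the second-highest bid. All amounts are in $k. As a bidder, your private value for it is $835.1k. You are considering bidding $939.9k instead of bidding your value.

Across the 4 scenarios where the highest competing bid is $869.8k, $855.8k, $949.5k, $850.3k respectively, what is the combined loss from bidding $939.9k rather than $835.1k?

The deviation costs you only when the competing bid falls strictly between $835.1k and $939.9k; elsewhere both bids give the same outcome.
$869.8k: truthful payoff $0k, deviation payoff −$34.7k → loss $34.7k.
$855.8k: truthful payoff $0k, deviation payoff −$20.7k → loss $20.7k.
$949.5k: outcomes coincide → loss $0k.
$850.3k: truthful payoff $0k, deviation payoff −$15.2k → loss $15.2k.
Total loss = $34.7k + $20.7k + $15.2k = $70.6k.

$70.6k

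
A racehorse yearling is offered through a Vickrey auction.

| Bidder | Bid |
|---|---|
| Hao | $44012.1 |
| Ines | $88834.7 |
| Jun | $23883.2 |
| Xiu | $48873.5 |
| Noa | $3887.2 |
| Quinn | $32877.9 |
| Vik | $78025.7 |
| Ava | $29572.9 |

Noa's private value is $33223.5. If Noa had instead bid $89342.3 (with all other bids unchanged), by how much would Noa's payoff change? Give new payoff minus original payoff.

The highest bid among the other bidders is $88834.7; Noa's bid doesn't change that.
Original bid $3887.2: Noa is not highest (top rival bid is $88834.7); payoff $0.
Alternative bid $89342.3: Noa is highest, pays the top rival bid $88834.7; payoff $33223.5 − $88834.7 = −$55611.2.
Change in payoff = −$55611.2 − ($0) = −$55611.2.

−$55611.2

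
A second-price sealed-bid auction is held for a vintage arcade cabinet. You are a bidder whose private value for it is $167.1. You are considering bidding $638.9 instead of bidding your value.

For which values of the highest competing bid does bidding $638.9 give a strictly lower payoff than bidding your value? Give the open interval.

If the competing bid is below $167.1, both bids win at the same price — no difference.
If it is above $638.9, both bids lose — no difference.
If it lies strictly between $167.1 and $638.9, bidding your value loses (payoff 0) while bidding $638.9 wins at a price above your value (payoff negative).
So the deviation strictly hurts on the open interval ($167.1, $638.9).

($167.1, $638.9)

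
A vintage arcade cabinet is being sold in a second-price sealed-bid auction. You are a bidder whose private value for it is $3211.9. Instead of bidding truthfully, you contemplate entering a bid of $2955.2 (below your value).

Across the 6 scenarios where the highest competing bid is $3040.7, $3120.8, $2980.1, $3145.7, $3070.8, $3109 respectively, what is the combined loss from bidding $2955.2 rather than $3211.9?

The deviation costs you only when the competing bid falls strictly between $2955.2 and $3211.9; elsewhere both bids give the same outcome.
$3040.7: truthful payoff $171.2, deviation payoff $0 → loss $171.2.
$3120.8: truthful payoff $91.1, deviation payoff $0 → loss $91.1.
$2980.1: truthful payoff $231.8, deviation payoff $0 → loss $231.8.
$3145.7: truthful payoff $66.2, deviation payoff $0 → loss $66.2.
$3070.8: truthful payoff $141.1, deviation payoff $0 → loss $141.1.
$3109: truthful payoff $102.9, deviation payoff $0 → loss $102.9.
Total loss = $171.2 + $91.1 + $231.8 + $66.2 + $141.1 + $102.9 = $804.3.
In a second-price auction your bid sets only whether you win, not what you pay, so bidding your true value is weakly dominant.

$804.3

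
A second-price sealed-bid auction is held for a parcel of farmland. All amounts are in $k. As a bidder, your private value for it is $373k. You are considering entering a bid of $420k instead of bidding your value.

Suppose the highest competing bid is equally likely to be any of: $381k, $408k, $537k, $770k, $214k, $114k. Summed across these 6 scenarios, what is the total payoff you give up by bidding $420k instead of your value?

The deviation costs you only when the competing bid falls strictly between $373k and $420k; elsewhere both bids give the same outcome.
$381k: truthful payoff $0k, deviation payoff −$8k → loss $8k.
$408k: truthful payoff $0k, deviation payoff −$35k → loss $35k.
$537k: outcomes coincide → loss $0k.
$770k: outcomes coincide → loss $0k.
$214k: outcomes coincide → loss $0k.
$114k: outcomes coincide → loss $0k.
Total loss = $8k + $35k = $43k.

$43k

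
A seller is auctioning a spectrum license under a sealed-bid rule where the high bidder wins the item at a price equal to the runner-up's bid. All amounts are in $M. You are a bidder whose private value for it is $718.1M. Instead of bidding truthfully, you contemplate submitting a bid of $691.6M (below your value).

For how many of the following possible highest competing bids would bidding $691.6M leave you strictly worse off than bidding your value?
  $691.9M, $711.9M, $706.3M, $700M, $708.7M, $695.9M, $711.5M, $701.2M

8

The deviation hurts exactly when the highest competing bid lies strictly between $691.6M and $718.1M — underbidding then forfeits a profitable win.
$691.9M: inside the interval → strictly worse (loss $26.2M).
$711.9M: inside the interval → strictly worse (loss $6.2M).
$706.3M: inside the interval → strictly worse (loss $11.8M).
$700M: inside the interval → strictly worse (loss $18.1M).
$708.7M: inside the interval → strictly worse (loss $9.4M).
$695.9M: inside the interval → strictly worse (loss $22.2M).
$711.5M: inside the interval → strictly worse (loss $6.6M).
$701.2M: inside the interval → strictly worse (loss $16.9M).
Count: 8.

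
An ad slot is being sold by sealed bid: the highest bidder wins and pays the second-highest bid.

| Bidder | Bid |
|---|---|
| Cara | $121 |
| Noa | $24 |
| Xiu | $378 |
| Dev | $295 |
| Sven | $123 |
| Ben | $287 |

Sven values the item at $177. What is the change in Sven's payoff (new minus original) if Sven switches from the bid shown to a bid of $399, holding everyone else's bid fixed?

The highest bid among the other bidders is $378; Sven's bid doesn't change that.
Original bid $123: Sven is not highest (top rival bid is $378); payoff $0.
Alternative bid $399: Sven is highest, pays the top rival bid $378; payoff $177 − $378 = −$201.
Change in payoff = −$201 − ($0) = −$201.

−$201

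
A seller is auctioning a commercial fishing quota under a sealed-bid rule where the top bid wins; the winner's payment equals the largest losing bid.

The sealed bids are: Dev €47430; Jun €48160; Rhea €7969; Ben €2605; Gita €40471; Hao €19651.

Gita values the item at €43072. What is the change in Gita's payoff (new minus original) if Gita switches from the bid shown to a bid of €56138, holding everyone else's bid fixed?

The highest bid among the other bidders is €48160; Gita's bid doesn't change that.
Original bid €40471: Gita is not highest (top rival bid is €48160); payoff €0.
Alternative bid €56138: Gita is highest, pays the top rival bid €48160; payoff €43072 − €48160 = −€5088.
Change in payoff = −€5088 − (€0) = −€5088.

−€5088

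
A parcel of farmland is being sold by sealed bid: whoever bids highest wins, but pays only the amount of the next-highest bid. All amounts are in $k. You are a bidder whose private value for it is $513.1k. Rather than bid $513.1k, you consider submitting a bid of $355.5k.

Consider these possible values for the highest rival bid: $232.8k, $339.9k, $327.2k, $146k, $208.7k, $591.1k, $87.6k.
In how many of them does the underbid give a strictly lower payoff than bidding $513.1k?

0

The deviation hurts exactly when the highest competing bid lies strictly between $355.5k and $513.1k — underbidding then forfeits a profitable win.
$232.8k: below both → same outcome either way.
$339.9k: below both → same outcome either way.
$327.2k: below both → same outcome either way.
$146k: below both → same outcome either way.
$208.7k: below both → same outcome either way.
$591.1k: above both → same outcome either way.
$87.6k: below both → same outcome either way.
Count: 0.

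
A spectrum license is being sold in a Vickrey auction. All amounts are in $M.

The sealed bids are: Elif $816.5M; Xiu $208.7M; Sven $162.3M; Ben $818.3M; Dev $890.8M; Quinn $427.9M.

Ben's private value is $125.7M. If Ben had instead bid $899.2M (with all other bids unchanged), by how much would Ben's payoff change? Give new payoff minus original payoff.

The highest bid among the other bidders is $890.8M; Ben's bid doesn't change that.
Original bid $818.3M: Ben is not highest (top rival bid is $890.8M); payoff $0M.
Alternative bid $899.2M: Ben is highest, pays the top rival bid $890.8M; payoff $125.7M − $890.8M = −$765.1M.
Change in payoff = −$765.1M − ($0M) = −$765.1M.

−$765.1M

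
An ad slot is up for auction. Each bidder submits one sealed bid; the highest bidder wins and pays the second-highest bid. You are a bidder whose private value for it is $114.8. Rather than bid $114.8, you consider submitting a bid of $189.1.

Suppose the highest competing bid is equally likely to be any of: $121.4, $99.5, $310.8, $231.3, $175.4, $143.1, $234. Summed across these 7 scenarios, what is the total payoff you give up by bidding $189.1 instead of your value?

The deviation costs you only when the competing bid falls strictly between $114.8 and $189.1; elsewhere both bids give the same outcome.
$121.4: truthful payoff $0, deviation payoff −$6.6 → loss $6.6.
$99.5: outcomes coincide → loss $0.
$310.8: outcomes coincide → loss $0.
$231.3: outcomes coincide → loss $0.
$175.4: truthful payoff $0, deviation payoff −$60.6 → loss $60.6.
$143.1: truthful payoff $0, deviation payoff −$28.3 → loss $28.3.
$234: outcomes coincide → loss $0.
Total loss = $6.6 + $60.6 + $28.3 = $95.5.
Because the price is fixed by the runner-up's bid, deviating from your value can only change a good outcome into a bad one — never the reverse.

$95.5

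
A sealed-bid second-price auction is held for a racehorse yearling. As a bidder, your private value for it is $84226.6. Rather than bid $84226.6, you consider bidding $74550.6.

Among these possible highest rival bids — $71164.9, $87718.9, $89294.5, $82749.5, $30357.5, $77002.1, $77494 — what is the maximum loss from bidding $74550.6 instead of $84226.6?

$71164.9: same outcome either way → loss $0.
$87718.9: same outcome either way → loss $0.
$89294.5: same outcome either way → loss $0.
$82749.5: truthful gives $1477.1, deviation gives $0 → loss $1477.1.
$30357.5: same outcome either way → loss $0.
$77002.1: truthful gives $7224.5, deviation gives $0 → loss $7224.5.
$77494: truthful gives $6732.6, deviation gives $0 → loss $6732.6.
Maximum loss: $7224.5.

$7224.5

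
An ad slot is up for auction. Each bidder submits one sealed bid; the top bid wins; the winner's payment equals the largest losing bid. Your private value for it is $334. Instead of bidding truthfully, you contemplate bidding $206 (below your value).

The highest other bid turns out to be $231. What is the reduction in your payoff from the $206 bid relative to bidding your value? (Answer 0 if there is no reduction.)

Bidding your value $334: you win (since $334 > $231) and pay $231. Payoff $103.
Bidding $206: you lose. Payoff $0.
The competing bid $231 lies between your shaded bid and your value, so underbidding forfeits an item you could have won at a profitable price.
Loss from deviating = $103 − ($0) = $103.
Because the price is fixed by the runner-up's bid, deviating from your value can only change a good outcome into a bad one — never the reverse.

$103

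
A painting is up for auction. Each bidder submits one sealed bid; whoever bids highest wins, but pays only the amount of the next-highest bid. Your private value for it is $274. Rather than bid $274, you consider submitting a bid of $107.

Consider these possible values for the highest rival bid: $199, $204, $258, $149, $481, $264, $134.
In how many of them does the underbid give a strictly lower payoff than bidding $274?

The deviation hurts exactly when the highest competing bid lies strictly between $107 and $274 — underbidding then forfeits a profitable win.
$199: inside the interval → strictly worse (loss $75).
$204: inside the interval → strictly worse (loss $70).
$258: inside the interval → strictly worse (loss $16).
$149: inside the interval → strictly worse (loss $125).
$481: above both → same outcome either way.
$264: inside the interval → strictly worse (loss $10).
$134: inside the interval → strictly worse (loss $140).
Count: 6.

6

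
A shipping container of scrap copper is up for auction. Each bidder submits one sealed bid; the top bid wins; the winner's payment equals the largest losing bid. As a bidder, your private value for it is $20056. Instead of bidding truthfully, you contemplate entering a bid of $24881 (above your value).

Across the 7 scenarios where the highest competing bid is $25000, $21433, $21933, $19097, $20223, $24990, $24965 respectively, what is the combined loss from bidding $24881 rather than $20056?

$3421

The deviation costs you only when the competing bid falls strictly between $20056 and $24881; elsewhere both bids give the same outcome.
$25000: outcomes coincide → loss $0.
$21433: truthful payoff $0, deviation payoff −$1377 → loss $1377.
$21933: truthful payoff $0, deviation payoff −$1877 → loss $1877.
$19097: outcomes coincide → loss $0.
$20223: truthful payoff $0, deviation payoff −$167 → loss $167.
$24990: outcomes coincide → loss $0.
$24965: outcomes coincide → loss $0.
Total loss = $1377 + $1877 + $167 = $3421.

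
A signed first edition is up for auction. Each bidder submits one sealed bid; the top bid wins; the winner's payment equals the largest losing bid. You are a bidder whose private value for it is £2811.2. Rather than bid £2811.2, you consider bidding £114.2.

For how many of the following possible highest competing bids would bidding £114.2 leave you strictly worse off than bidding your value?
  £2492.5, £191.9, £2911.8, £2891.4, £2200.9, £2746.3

The deviation hurts exactly when the highest competing bid lies strictly between £114.2 and £2811.2 — underbidding then forfeits a profitable win.
£2492.5: inside the interval → strictly worse (loss £318.7).
£191.9: inside the interval → strictly worse (loss £2619.3).
£2911.8: above both → same outcome either way.
£2891.4: above both → same outcome either way.
£2200.9: inside the interval → strictly worse (loss £610.3).
£2746.3: inside the interval → strictly worse (loss £64.9).
Count: 4.

4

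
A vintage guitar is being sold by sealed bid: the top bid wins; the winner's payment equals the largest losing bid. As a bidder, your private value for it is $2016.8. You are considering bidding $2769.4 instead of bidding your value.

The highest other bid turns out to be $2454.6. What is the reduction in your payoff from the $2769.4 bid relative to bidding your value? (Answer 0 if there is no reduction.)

$437.8

Bidding your value $2016.8: you lose (since $2016.8 < $2454.6). Payoff $0.
Bidding $2769.4: you win and pay $2454.6. Payoff $2016.8 − $2454.6 = −$437.8.
The competing bid $2454.6 lies between your value and your inflated bid, so overbidding wins an item priced above your value.
Loss from deviating = $0 − (−$437.8) = $437.8.
Because the price is fixed by the runner-up's bid, deviating from your value can only change a good outcome into a bad one — never the reverse.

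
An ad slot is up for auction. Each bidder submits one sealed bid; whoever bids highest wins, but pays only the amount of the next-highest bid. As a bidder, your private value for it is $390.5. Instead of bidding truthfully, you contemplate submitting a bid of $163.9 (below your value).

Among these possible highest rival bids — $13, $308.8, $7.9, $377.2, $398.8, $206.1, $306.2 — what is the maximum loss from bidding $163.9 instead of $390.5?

$184.4

$13: same outcome either way → loss $0.
$308.8: truthful gives $81.7, deviation gives $0 → loss $81.7.
$7.9: same outcome either way → loss $0.
$377.2: truthful gives $13.3, deviation gives $0 → loss $13.3.
$398.8: same outcome either way → loss $0.
$206.1: truthful gives $184.4, deviation gives $0 → loss $184.4.
$306.2: truthful gives $84.3, deviation gives $0 → loss $84.3.
Maximum loss: $184.4.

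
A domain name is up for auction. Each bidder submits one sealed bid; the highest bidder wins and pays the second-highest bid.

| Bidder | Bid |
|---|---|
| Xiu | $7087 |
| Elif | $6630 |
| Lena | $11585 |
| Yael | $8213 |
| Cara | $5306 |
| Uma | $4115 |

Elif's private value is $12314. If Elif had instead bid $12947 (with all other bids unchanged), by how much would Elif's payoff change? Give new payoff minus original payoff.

The highest bid among the other bidders is $11585; Elif's bid doesn't change that.
Original bid $6630: Elif is not highest (top rival bid is $11585); payoff $0.
Alternative bid $12947: Elif is highest, pays the top rival bid $11585; payoff $12314 − $11585 = $729.
Change in payoff = $729 − ($0) = $729.

$729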